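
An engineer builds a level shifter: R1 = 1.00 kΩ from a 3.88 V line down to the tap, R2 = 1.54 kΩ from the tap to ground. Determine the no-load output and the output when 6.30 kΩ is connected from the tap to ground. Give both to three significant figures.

Open-circuit: V = 3.88 × 1.54/(1.00 + 1.54) = 2.35 V.
With the load, R2 becomes R2‖R_L = 1.238 kΩ, so V = 3.88 × 1.238/2.237 = 2.15 V.

Unloaded: 2.35 V; loaded: 2.15 V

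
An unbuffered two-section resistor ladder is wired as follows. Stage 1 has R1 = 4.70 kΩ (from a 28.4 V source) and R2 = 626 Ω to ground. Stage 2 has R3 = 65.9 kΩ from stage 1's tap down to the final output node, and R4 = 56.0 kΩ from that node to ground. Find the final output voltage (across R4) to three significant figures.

Stage 2 presents R3+R4 = 121900 Ω as a load on stage 1's tap.
Stage 1's lower leg becomes R2‖(R3+R4) = 622.8 Ω, so V_mid = 28.4 × 622.8/5323 = 3.323 V.
Stage 2 is itself unloaded: V_out = V_mid × R4/(R3+R4) = 3.323 × 56000/121900 = 1.53 V.

V_out ≈ 1.53 V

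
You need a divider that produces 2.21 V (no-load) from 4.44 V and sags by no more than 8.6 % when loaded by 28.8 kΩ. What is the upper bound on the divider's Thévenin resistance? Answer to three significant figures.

Loading drop = R_th/(R_th + R_L) ≤ 0.0860, so R_th ≤ R_L · ε/(1−ε) = 28.8 kΩ × 0.0860/0.9140 = 2.71 kΩ.

R_th ≤ 2.71 kΩ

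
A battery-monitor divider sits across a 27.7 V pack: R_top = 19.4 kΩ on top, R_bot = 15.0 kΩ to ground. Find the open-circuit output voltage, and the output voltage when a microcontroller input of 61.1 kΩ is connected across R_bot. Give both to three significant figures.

Open-circuit: V = 27.7 × 15.0/(19.4 + 15.0) = 12.1 V.
With the load, R_bot becomes R_bot‖R_L = 12.04 kΩ, so V = 27.7 × 12.04/31.44 = 10.6 V.

Unloaded: 12.1 V; loaded: 10.6 V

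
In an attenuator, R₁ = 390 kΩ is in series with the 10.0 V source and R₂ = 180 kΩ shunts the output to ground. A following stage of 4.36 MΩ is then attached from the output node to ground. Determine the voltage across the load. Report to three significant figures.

The load sits in parallel with R₂: R₂‖R_L = (180 × 4360) / (180 + 4360) = 172.9 kΩ.
V_out = 10.0 × 172.9 / (390 + 172.9) = 10.0 × 172.9/562.9 = 3.07 V.

V_out ≈ 3.07 V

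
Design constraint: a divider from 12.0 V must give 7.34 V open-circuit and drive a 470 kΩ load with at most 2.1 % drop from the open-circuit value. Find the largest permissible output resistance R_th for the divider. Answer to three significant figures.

R_th ≤ 10.1 kΩ

Loading drop = R_th/(R_th + R_L) ≤ 0.0210, so R_th ≤ R_L · ε/(1−ε) = 470 kΩ × 0.0210/0.9790 = 10.1 kΩ.
(Any R1, R2 with R2/(R1+R2) = 0.612 and R1‖R2 ≤ 10.1 kΩ will meet the spec.)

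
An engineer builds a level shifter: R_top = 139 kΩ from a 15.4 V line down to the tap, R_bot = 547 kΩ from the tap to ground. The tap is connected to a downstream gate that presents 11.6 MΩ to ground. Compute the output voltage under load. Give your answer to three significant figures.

The load sits in parallel with R_bot: R_bot‖R_L = (547 × 11600) / (547 + 11600) = 522.4 kΩ.
V_out = 15.4 × 522.4 / (139 + 522.4) = 15.4 × 522.4/661.4 = 12.2 V.

V_out ≈ 12.2 V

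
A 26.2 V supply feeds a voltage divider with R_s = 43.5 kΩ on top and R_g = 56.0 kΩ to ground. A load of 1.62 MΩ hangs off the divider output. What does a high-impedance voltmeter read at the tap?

The load sits in parallel with R_g: R_g‖R_L = (56.0 × 1620) / (56.0 + 1620) = 54.13 kΩ.
V_out = 26.2 × 54.13 / (43.5 + 54.13) = 26.2 × 54.13/97.63 = 14.5 V.

V_out ≈ 14.5 V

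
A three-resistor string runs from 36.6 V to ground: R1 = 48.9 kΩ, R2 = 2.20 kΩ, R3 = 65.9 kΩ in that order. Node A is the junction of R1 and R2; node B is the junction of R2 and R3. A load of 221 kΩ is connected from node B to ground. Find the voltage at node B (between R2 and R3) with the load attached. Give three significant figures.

V ≈ 18.2 V

At node B, R3 is in parallel with the load: R3‖R_L = 50.76 kΩ.
Below node A the resistance is R2 + (R3‖R_L) = 52.96 kΩ, so V_A = 36.6 × 52.96/101.9 = 19.03 V.
Then V_B = V_A × (R3‖R_L)/(R2 + R3‖R_L) = 19.03 × 50.76/52.96 = 18.2 V.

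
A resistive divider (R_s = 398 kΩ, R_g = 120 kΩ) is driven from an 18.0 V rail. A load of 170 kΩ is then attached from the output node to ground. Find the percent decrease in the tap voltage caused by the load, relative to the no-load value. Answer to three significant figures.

The divider's output (Thévenin) resistance is R_s‖R_g = 92.20 kΩ.
Fractional drop under load = R_th/(R_th + R_L) = 92.20 / (92.20 + 170) = 0.3516.
So the output falls by 35.2 %.

35.2 %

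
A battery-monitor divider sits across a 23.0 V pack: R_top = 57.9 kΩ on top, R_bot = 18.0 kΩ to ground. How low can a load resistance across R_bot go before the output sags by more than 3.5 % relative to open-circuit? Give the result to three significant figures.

R_L(min) ≈ 379 kΩ

Output resistance R_th = R_top‖R_bot = (57.9 × 18.0)/75.90 = 13.73 kΩ.
The fractional drop is R_th/(R_th + R_L); requiring this ≤ 0.0350 gives R_L ≥ R_th(1/0.0350 − 1) = 13.73 × 27.57 = 379 kΩ.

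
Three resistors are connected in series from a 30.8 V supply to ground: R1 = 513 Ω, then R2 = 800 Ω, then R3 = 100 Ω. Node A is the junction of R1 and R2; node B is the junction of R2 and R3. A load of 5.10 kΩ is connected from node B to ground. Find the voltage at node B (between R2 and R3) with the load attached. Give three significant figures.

V ≈ 2.14 V

At node B, R3 is in parallel with the load: R3‖R_L = 98.08 Ω.
Below node A the resistance is R2 + (R3‖R_L) = 898.1 Ω, so V_A = 30.8 × 898.1/1411 = 19.60 V.
Then V_B = V_A × (R3‖R_L)/(R2 + R3‖R_L) = 19.60 × 98.08/898.1 = 2.14 V.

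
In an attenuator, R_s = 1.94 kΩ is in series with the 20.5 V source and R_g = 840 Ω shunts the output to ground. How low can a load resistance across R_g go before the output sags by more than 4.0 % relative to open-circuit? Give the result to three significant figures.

Output resistance R_th = R_s‖R_g = (1940 × 840)/2780 = 586.2 Ω.
The fractional drop is R_th/(R_th + R_L); requiring this ≤ 0.0400 gives R_L ≥ R_th(1/0.0400 − 1) = 586.2 × 24.00 = 14.1 kΩ.

R_L(min) ≈ 14.1 kΩ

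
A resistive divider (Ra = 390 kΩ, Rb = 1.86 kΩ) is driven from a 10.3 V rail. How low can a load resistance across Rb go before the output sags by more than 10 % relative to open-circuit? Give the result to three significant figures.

Output resistance R_th = Ra‖Rb = (390 × 1.86)/391.9 = 1.851 kΩ.
The fractional drop is R_th/(R_th + R_L); requiring this ≤ 0.100 gives R_L ≥ R_th(1/0.100 − 1) = 1.851 × 9.000 = 16.7 kΩ.

R_L(min) ≈ 16.7 kΩ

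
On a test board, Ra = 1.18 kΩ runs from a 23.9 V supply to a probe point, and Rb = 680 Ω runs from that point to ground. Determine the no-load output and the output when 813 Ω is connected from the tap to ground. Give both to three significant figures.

Unloaded: 8.74 V; loaded: 5.71 V

Open-circuit: V = 23.9 × 680/(1180 + 680) = 8.74 V.
With the load, Rb becomes Rb‖R_L = 370.3 Ω, so V = 23.9 × 370.3/1550 = 5.71 V.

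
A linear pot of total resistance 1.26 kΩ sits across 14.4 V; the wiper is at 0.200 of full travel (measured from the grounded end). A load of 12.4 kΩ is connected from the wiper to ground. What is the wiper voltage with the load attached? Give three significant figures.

V ≈ 2.83 V

The wiper splits the pot into (1−α)R = 1008 Ω above and αR = 252.0 Ω below.
Lower section ‖ load = 247.0 Ω.
V_wiper = 14.4 × 247.0/(1008 + 247.0) = 2.83 V.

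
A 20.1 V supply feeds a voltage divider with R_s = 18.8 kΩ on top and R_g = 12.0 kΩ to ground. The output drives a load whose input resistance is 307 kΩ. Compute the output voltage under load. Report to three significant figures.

The load sits in parallel with R_g: R_g‖R_L = (12.0 × 307) / (12.0 + 307) = 11.55 kΩ.
V_out = 20.1 × 11.55 / (18.8 + 11.55) = 20.1 × 11.55/30.35 = 7.65 V.

V_out ≈ 7.65 V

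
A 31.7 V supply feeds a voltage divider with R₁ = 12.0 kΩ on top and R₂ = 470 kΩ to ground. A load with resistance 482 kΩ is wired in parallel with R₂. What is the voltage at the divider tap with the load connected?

V_out ≈ 30.2 V

The load sits in parallel with R₂: R₂‖R_L = (470 × 482) / (470 + 482) = 238.0 kΩ.
V_out = 31.7 × 238.0 / (12.0 + 238.0) = 31.7 × 238.0/250.0 = 30.2 V.
(Unloaded it would have been 30.9 V.)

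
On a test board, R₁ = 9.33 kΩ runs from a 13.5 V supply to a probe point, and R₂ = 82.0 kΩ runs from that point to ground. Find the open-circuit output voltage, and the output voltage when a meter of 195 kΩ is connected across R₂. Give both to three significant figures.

Unloaded: 12.1 V; loaded: 11.6 V

Open-circuit: V = 13.5 × 82.0/(9.33 + 82.0) = 12.1 V.
With the load, R₂ becomes R₂‖R_L = 57.73 kΩ, so V = 13.5 × 57.73/67.06 = 11.6 V.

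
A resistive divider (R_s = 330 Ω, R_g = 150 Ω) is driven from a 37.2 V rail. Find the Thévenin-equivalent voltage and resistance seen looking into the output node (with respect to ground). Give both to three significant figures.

V_th is the open-circuit tap voltage: 37.2 × 150/(330 + 150) = 11.6 V.
With the supply zeroed, R_s and R_g appear in parallel from the tap: R_th = R_s‖R_g = (330 × 150)/480.0 = 103 Ω.

V_th = 11.6 V, R_th = 103 Ω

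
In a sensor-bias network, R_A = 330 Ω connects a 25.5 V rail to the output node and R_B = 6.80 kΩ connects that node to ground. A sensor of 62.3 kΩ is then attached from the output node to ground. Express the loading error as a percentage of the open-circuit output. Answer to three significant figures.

The divider's output (Thévenin) resistance is R_A‖R_B = 314.7 Ω.
Fractional drop under load = R_th/(R_th + R_L) = 314.7 / (314.7 + 62300) = 0.005026.
So the output falls by 0.503 %.

0.503 %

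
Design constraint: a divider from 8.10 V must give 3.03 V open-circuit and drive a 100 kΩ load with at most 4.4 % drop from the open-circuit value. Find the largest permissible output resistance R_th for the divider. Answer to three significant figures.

R_th ≤ 4.60 kΩ

Loading drop = R_th/(R_th + R_L) ≤ 0.0440, so R_th ≤ R_L · ε/(1−ε) = 100 kΩ × 0.0440/0.9560 = 4.60 kΩ.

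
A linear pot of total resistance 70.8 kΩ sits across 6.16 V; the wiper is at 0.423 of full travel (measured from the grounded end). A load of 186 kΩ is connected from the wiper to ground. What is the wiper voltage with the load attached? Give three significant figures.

V ≈ 2.38 V

The wiper splits the pot into (1−α)R = 40.85 kΩ above and αR = 29.95 kΩ below.
Lower section ‖ load = 25.80 kΩ.
V_wiper = 6.16 × 25.80/(40.85 + 25.80) = 2.38 V.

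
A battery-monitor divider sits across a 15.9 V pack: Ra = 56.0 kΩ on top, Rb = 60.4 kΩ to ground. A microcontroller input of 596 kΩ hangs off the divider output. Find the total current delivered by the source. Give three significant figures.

I ≈ 0.143 mA

Rb‖R_L = 54.84 kΩ, so the source sees Ra + Rb‖R_L = 110.8 kΩ.
I = 15.9 V / 110.8 kΩ = 0.143 mA.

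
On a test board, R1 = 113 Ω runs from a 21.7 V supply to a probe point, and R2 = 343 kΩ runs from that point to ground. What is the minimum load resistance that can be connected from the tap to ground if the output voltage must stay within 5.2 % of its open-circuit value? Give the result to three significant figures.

Output resistance R_th = R1‖R2 = (113 × 343000)/343100 = 113.0 Ω.
The fractional drop is R_th/(R_th + R_L); requiring this ≤ 0.0520 gives R_L ≥ R_th(1/0.0520 − 1) = 113.0 × 18.23 = 2.06 kΩ.

R_L(min) ≈ 2.06 kΩ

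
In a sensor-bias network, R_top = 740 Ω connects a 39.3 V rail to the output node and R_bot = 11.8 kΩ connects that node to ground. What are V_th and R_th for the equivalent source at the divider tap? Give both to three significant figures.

V_th = 37.0 V, R_th = 696 Ω

V_th is the open-circuit tap voltage: 39.3 × 11800/(740 + 11800) = 37.0 V.
With the supply zeroed, R_top and R_bot appear in parallel from the tap: R_th = R_top‖R_bot = (740 × 11800)/12540 = 696 Ω.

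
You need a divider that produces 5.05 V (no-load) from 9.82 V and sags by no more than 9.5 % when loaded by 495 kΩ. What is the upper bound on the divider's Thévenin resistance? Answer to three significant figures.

R_th ≤ 52.0 kΩ

Loading drop = R_th/(R_th + R_L) ≤ 0.0950, so R_th ≤ R_L · ε/(1−ε) = 495 kΩ × 0.0950/0.9050 = 52.0 kΩ.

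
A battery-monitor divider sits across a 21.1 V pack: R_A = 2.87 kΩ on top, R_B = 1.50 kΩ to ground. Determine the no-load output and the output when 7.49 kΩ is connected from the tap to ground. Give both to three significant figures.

Unloaded: 7.24 V; loaded: 6.40 V

Open-circuit: V = 21.1 × 1.50/(2.87 + 1.50) = 7.24 V.
With the load, R_B becomes R_B‖R_L = 1.250 kΩ, so V = 21.1 × 1.250/4.120 = 6.40 V.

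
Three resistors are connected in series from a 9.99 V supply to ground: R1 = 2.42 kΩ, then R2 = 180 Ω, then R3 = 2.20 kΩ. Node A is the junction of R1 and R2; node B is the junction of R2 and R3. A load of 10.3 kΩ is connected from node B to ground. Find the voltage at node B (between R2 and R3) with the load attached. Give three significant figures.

At node B, R3 is in parallel with the load: R3‖R_L = 1813 Ω.
Below node A the resistance is R2 + (R3‖R_L) = 1993 Ω, so V_A = 9.99 × 1993/4413 = 4.511 V.
Then V_B = V_A × (R3‖R_L)/(R2 + R3‖R_L) = 4.511 × 1813/1993 = 4.10 V.

V ≈ 4.10 V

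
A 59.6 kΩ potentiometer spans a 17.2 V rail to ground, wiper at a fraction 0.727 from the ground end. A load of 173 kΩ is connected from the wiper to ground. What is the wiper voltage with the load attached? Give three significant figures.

V ≈ 11.7 V

The wiper splits the pot into (1−α)R = 16.27 kΩ above and αR = 43.33 kΩ below.
Lower section ‖ load = 34.65 kΩ.
V_wiper = 17.2 × 34.65/(16.27 + 34.65) = 11.7 V.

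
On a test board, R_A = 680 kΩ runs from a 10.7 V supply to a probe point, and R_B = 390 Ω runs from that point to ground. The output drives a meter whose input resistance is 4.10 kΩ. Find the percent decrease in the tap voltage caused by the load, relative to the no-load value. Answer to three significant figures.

The divider's output (Thévenin) resistance is R_A‖R_B = 389.8 Ω.
Fractional drop under load = R_th/(R_th + R_L) = 389.8 / (389.8 + 4100) = 0.08681.
So the output falls by 8.68 %.

8.68 %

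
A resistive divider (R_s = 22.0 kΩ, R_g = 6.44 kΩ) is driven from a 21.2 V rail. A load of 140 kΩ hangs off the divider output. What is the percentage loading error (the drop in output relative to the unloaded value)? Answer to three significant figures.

3.44 %

The divider's output (Thévenin) resistance is R_s‖R_g = 4.982 kΩ.
Fractional drop under load = R_th/(R_th + R_L) = 4.982 / (4.982 + 140) = 0.03436.
So the output falls by 3.44 %.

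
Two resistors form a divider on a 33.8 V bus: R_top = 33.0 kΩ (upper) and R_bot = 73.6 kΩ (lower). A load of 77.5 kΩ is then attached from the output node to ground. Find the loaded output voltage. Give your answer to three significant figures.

V_out ≈ 18.0 V

The load sits in parallel with R_bot: R_bot‖R_L = (73.6 × 77.5) / (73.6 + 77.5) = 37.75 kΩ.
V_out = 33.8 × 37.75 / (33.0 + 37.75) = 33.8 × 37.75/70.75 = 18.0 V.
(Unloaded it would have been 23.3 V.)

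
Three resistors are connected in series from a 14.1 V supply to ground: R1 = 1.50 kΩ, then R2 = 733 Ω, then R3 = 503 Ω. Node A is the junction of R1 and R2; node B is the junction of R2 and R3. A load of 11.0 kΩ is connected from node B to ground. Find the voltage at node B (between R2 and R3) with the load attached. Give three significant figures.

At node B, R3 is in parallel with the load: R3‖R_L = 481.0 Ω.
Below node A the resistance is R2 + (R3‖R_L) = 1214 Ω, so V_A = 14.1 × 1214/2714 = 6.307 V.
Then V_B = V_A × (R3‖R_L)/(R2 + R3‖R_L) = 6.307 × 481.0/1214 = 2.50 V.

V ≈ 2.50 V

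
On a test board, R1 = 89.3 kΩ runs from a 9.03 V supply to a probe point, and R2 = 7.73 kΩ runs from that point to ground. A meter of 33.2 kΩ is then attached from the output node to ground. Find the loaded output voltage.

V_out ≈ 0.592 V

The load sits in parallel with R2: R2‖R_L = (7.73 × 33.2) / (7.73 + 33.2) = 6.270 kΩ.
V_out = 9.03 × 6.270 / (89.3 + 6.270) = 9.03 × 6.270/95.57 = 0.592 V.
(Unloaded it would have been 0.719 V.)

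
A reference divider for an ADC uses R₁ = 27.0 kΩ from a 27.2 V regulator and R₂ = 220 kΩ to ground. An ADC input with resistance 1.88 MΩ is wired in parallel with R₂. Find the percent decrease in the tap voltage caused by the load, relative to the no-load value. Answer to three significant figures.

1.26 %

The divider's output (Thévenin) resistance is R₁‖R₂ = 24.05 kΩ.
Fractional drop under load = R_th/(R_th + R_L) = 24.05 / (24.05 + 1880) = 0.01263.
So the output falls by 1.26 %.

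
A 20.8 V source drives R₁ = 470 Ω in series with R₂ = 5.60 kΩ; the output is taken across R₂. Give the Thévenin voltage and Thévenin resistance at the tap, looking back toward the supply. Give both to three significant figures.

V_th = 19.2 V, R_th = 434 Ω

V_th is the open-circuit tap voltage: 20.8 × 5600/(470 + 5600) = 19.2 V.
With the supply zeroed, R₁ and R₂ appear in parallel from the tap: R_th = R₁‖R₂ = (470 × 5600)/6070 = 434 Ω.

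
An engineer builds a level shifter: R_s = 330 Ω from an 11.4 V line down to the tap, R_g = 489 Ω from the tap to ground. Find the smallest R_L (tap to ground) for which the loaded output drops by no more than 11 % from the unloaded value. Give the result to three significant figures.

Output resistance R_th = R_s‖R_g = (330 × 489)/819.0 = 197.0 Ω.
The fractional drop is R_th/(R_th + R_L); requiring this ≤ 0.110 gives R_L ≥ R_th(1/0.110 − 1) = 197.0 × 8.091 = 1.59 kΩ.

R_L(min) ≈ 1.59 kΩ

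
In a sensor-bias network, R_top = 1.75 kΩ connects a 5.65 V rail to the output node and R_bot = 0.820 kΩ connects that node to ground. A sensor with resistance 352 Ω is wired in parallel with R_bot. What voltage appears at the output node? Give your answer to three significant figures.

V_out ≈ 0.697 V

The load sits in parallel with R_bot: R_bot‖R_L = (820 × 352) / (820 + 352) = 246.3 Ω.
V_out = 5.65 × 246.3 / (1750 + 246.3) = 5.65 × 246.3/1996 = 0.697 V.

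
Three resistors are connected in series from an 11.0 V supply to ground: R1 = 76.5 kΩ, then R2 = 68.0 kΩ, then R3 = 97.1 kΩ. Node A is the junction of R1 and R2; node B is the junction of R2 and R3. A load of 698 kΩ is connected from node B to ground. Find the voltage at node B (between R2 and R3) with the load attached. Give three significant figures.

At node B, R3 is in parallel with the load: R3‖R_L = 85.24 kΩ.
Below node A the resistance is R2 + (R3‖R_L) = 153.2 kΩ, so V_A = 11.0 × 153.2/229.7 = 7.337 V.
Then V_B = V_A × (R3‖R_L)/(R2 + R3‖R_L) = 7.337 × 85.24/153.2 = 4.08 V.

V ≈ 4.08 V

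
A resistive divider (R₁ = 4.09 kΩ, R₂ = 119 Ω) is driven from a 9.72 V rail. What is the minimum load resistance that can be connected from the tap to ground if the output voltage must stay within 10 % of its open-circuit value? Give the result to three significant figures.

R_L(min) ≈ 1.04 kΩ

Output resistance R_th = R₁‖R₂ = (4090 × 119)/4209 = 115.6 Ω.
The fractional drop is R_th/(R_th + R_L); requiring this ≤ 0.100 gives R_L ≥ R_th(1/0.100 − 1) = 115.6 × 9.000 = 1.04 kΩ.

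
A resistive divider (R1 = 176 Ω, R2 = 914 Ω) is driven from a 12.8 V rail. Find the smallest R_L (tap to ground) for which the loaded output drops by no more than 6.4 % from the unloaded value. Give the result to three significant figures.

R_L(min) ≈ 2.16 kΩ

Output resistance R_th = R1‖R2 = (176 × 914)/1090 = 147.6 Ω.
The fractional drop is R_th/(R_th + R_L); requiring this ≤ 0.0640 gives R_L ≥ R_th(1/0.0640 − 1) = 147.6 × 14.62 = 2.16 kΩ.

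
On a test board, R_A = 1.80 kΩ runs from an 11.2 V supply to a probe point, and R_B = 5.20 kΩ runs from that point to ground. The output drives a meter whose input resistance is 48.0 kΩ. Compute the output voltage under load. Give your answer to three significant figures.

V_out ≈ 8.09 V

The load sits in parallel with R_B: R_B‖R_L = (5.20 × 48.0) / (5.20 + 48.0) = 4.692 kΩ.
V_out = 11.2 × 4.692 / (1.80 + 4.692) = 11.2 × 4.692/6.492 = 8.09 V.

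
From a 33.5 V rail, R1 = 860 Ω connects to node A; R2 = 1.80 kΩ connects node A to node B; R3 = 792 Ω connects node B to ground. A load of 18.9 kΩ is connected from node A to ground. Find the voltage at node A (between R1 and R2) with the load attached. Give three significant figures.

Below node A the series string R2+R3 = 2592 Ω sits in parallel with the 18900 Ω load: 2279 Ω.
V_A = 33.5 × 2279/(860 + 2279) = 24.3 V.

V ≈ 24.3 V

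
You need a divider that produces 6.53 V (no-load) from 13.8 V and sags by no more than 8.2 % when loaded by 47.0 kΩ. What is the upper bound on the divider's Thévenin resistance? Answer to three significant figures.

R_th ≤ 4.20 kΩ

Loading drop = R_th/(R_th + R_L) ≤ 0.0820, so R_th ≤ R_L · ε/(1−ε) = 47.0 kΩ × 0.0820/0.9180 = 4.20 kΩ.
(Any R1, R2 with R2/(R1+R2) = 0.473 and R1‖R2 ≤ 4.20 kΩ will meet the spec.)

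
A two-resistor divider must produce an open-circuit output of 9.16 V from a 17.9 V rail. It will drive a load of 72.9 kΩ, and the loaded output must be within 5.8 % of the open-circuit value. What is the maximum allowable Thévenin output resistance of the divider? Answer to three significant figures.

Loading drop = R_th/(R_th + R_L) ≤ 0.0580, so R_th ≤ R_L · ε/(1−ε) = 72.9 kΩ × 0.0580/0.9420 = 4.49 kΩ.
(Any R1, R2 with R2/(R1+R2) = 0.512 and R1‖R2 ≤ 4.49 kΩ will meet the spec.)

R_th ≤ 4.49 kΩ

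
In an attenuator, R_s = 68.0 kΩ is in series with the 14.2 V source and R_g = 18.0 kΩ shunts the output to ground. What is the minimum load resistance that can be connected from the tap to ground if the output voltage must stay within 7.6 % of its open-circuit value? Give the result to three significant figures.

R_L(min) ≈ 173 kΩ

Output resistance R_th = R_s‖R_g = (68.0 × 18.0)/86.00 = 14.23 kΩ.
The fractional drop is R_th/(R_th + R_L); requiring this ≤ 0.0760 gives R_L ≥ R_th(1/0.0760 − 1) = 14.23 × 12.16 = 173 kΩ.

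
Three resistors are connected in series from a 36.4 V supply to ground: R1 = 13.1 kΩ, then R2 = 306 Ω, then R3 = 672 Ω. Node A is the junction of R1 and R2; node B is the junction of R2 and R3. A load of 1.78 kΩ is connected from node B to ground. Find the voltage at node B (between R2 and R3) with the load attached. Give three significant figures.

V ≈ 1.28 V

At node B, R3 is in parallel with the load: R3‖R_L = 487.8 Ω.
Below node A the resistance is R2 + (R3‖R_L) = 793.8 Ω, so V_A = 36.4 × 793.8/13890 = 2.080 V.
Then V_B = V_A × (R3‖R_L)/(R2 + R3‖R_L) = 2.080 × 487.8/793.8 = 1.28 V.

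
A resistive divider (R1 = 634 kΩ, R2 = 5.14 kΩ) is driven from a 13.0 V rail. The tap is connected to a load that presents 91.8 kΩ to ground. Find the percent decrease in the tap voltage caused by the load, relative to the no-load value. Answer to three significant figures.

The divider's output (Thévenin) resistance is R1‖R2 = 5.099 kΩ.
Fractional drop under load = R_th/(R_th + R_L) = 5.099 / (5.099 + 91.8) = 0.05262.
So the output falls by 5.26 %.

5.26 %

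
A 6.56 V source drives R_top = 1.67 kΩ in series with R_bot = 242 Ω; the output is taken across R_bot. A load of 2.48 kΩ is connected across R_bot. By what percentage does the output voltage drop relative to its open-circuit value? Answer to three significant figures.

7.85 %

The divider's output (Thévenin) resistance is R_top‖R_bot = 211.4 Ω.
Fractional drop under load = R_th/(R_th + R_L) = 211.4 / (211.4 + 2480) = 0.07854.
So the output falls by 7.85 %.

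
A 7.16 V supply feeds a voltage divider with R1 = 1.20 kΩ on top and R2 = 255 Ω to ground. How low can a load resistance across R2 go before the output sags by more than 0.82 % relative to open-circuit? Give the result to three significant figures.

R_L(min) ≈ 25.4 kΩ

Output resistance R_th = R1‖R2 = (1200 × 255)/1455 = 210.3 Ω.
The fractional drop is R_th/(R_th + R_L); requiring this ≤ 0.00820 gives R_L ≥ R_th(1/0.00820 − 1) = 210.3 × 121.0 = 25.4 kΩ.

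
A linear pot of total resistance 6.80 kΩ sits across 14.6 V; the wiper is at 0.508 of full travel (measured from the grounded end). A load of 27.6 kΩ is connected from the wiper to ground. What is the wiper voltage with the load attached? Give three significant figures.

The wiper splits the pot into (1−α)R = 3.346 kΩ above and αR = 3.454 kΩ below.
Lower section ‖ load = 3.070 kΩ.
V_wiper = 14.6 × 3.070/(3.346 + 3.070) = 6.99 V.

V ≈ 6.99 V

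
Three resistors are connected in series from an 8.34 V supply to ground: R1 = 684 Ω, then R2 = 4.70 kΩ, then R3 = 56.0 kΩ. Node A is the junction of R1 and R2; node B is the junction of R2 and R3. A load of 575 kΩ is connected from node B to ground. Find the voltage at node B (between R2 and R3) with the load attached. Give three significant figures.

At node B, R3 is in parallel with the load: R3‖R_L = 51030 Ω.
Below node A the resistance is R2 + (R3‖R_L) = 55730 Ω, so V_A = 8.34 × 55730/56410 = 8.239 V.
Then V_B = V_A × (R3‖R_L)/(R2 + R3‖R_L) = 8.239 × 51030/55730 = 7.54 V.

V ≈ 7.54 V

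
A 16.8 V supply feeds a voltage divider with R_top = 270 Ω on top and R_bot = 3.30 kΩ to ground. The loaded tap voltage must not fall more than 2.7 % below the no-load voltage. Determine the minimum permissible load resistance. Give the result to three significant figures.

R_L(min) ≈ 8.99 kΩ

Output resistance R_th = R_top‖R_bot = (270 × 3300)/3570 = 249.6 Ω.
The fractional drop is R_th/(R_th + R_L); requiring this ≤ 0.0270 gives R_L ≥ R_th(1/0.0270 − 1) = 249.6 × 36.04 = 8.99 kΩ.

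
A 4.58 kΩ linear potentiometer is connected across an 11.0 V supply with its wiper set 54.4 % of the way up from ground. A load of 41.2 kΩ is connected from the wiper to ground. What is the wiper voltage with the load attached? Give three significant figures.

V ≈ 5.82 V

The wiper splits the pot into (1−α)R = 2.088 kΩ above and αR = 2.492 kΩ below.
Lower section ‖ load = 2.349 kΩ.
V_wiper = 11.0 × 2.349/(2.088 + 2.349) = 5.82 V.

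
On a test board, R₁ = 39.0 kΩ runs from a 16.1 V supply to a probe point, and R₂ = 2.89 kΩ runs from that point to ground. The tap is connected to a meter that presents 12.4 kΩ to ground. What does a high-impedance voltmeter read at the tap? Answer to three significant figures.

V_out ≈ 0.913 V

The load sits in parallel with R₂: R₂‖R_L = (2.89 × 12.4) / (2.89 + 12.4) = 2.344 kΩ.
V_out = 16.1 × 2.344 / (39.0 + 2.344) = 16.1 × 2.344/41.34 = 0.913 V.
(Unloaded it would have been 1.11 V.)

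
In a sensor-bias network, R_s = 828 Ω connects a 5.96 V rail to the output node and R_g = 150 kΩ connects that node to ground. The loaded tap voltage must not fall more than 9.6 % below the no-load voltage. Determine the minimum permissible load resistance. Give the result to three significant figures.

R_L(min) ≈ 7.75 kΩ

Output resistance R_th = R_s‖R_g = (828 × 150000)/150800 = 823.5 Ω.
The fractional drop is R_th/(R_th + R_L); requiring this ≤ 0.0960 gives R_L ≥ R_th(1/0.0960 − 1) = 823.5 × 9.417 = 7.75 kΩ.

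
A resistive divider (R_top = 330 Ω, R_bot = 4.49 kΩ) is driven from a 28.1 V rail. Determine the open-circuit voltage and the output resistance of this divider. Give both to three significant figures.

V_th is the open-circuit tap voltage: 28.1 × 4490/(330 + 4490) = 26.2 V.
With the supply zeroed, R_top and R_bot appear in parallel from the tap: R_th = R_top‖R_bot = (330 × 4490)/4820 = 307 Ω.

V_th = 26.2 V, R_th = 307 Ω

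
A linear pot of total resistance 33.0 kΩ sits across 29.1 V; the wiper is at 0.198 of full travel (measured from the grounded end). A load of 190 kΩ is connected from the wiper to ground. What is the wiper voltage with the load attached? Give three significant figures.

V ≈ 5.61 V

The wiper splits the pot into (1−α)R = 26.47 kΩ above and αR = 6.534 kΩ below.
Lower section ‖ load = 6.317 kΩ.
V_wiper = 29.1 × 6.317/(26.47 + 6.317) = 5.61 V.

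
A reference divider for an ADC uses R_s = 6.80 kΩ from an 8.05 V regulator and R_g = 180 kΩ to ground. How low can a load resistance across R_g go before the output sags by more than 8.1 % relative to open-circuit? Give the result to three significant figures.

R_L(min) ≈ 74.3 kΩ

Output resistance R_th = R_s‖R_g = (6.80 × 180)/186.8 = 6.552 kΩ.
The fractional drop is R_th/(R_th + R_L); requiring this ≤ 0.0810 gives R_L ≥ R_th(1/0.0810 − 1) = 6.552 × 11.35 = 74.3 kΩ.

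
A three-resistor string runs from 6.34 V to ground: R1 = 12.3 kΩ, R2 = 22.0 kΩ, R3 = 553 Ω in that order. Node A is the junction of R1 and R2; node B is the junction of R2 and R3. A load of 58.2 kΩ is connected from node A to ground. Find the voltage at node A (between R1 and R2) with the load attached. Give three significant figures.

Below node A the series string R2+R3 = 22550 Ω sits in parallel with the 58200 Ω load: 16250 Ω.
V_A = 6.34 × 16250/(12300 + 16250) = 3.61 V.

V ≈ 3.61 V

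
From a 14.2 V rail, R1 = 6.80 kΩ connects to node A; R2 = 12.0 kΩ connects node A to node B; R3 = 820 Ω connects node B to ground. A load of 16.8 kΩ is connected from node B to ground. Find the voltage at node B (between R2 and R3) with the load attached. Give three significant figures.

V ≈ 0.567 V

At node B, R3 is in parallel with the load: R3‖R_L = 781.8 Ω.
Below node A the resistance is R2 + (R3‖R_L) = 12780 Ω, so V_A = 14.2 × 12780/19580 = 9.269 V.
Then V_B = V_A × (R3‖R_L)/(R2 + R3‖R_L) = 9.269 × 781.8/12780 = 0.567 V.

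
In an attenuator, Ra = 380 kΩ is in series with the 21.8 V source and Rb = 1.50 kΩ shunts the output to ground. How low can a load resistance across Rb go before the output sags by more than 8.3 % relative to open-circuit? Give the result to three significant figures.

R_L(min) ≈ 16.5 kΩ

Output resistance R_th = Ra‖Rb = (380 × 1.50)/381.5 = 1.494 kΩ.
The fractional drop is R_th/(R_th + R_L); requiring this ≤ 0.0830 gives R_L ≥ R_th(1/0.0830 − 1) = 1.494 × 11.05 = 16.5 kΩ.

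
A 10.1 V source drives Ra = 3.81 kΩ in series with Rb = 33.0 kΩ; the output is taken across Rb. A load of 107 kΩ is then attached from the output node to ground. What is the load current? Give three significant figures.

I_L ≈ 0.0820 mA

Rb‖R_L = 25.22 kΩ; V_out = 10.1 × 25.22/29.03 = 8.775 V.
I_L = V_out / R_L = 8.775 / 107 kΩ = 0.0820 mA.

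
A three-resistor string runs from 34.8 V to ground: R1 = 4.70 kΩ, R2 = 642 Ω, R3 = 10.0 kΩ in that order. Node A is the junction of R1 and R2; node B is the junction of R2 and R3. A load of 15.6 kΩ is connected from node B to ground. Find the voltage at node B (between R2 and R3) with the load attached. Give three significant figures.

At node B, R3 is in parallel with the load: R3‖R_L = 6094 Ω.
Below node A the resistance is R2 + (R3‖R_L) = 6736 Ω, so V_A = 34.8 × 6736/11440 = 20.50 V.
Then V_B = V_A × (R3‖R_L)/(R2 + R3‖R_L) = 20.50 × 6094/6736 = 18.5 V.

V ≈ 18.5 V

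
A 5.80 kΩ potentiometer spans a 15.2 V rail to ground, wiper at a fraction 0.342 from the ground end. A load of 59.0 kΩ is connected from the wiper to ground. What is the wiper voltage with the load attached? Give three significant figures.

The wiper splits the pot into (1−α)R = 3.816 kΩ above and αR = 1.984 kΩ below.
Lower section ‖ load = 1.919 kΩ.
V_wiper = 15.2 × 1.919/(3.816 + 1.919) = 5.09 V.

V ≈ 5.09 V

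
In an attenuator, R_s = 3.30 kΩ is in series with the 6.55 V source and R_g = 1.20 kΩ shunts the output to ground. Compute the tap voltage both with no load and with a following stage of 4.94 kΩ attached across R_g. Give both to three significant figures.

Open-circuit: V = 6.55 × 1.20/(3.30 + 1.20) = 1.75 V.
With the load, R_g becomes R_g‖R_L = 0.9655 kΩ, so V = 6.55 × 0.9655/4.265 = 1.48 V.

Unloaded: 1.75 V; loaded: 1.48 V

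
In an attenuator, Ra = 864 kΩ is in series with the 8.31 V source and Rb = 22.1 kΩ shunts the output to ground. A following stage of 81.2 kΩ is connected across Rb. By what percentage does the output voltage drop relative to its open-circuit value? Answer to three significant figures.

Unloaded V = 8.31 × 22.1/886.1 = 0.2073 V.
Loaded: Rb‖R_L = 17.37 kΩ, giving V = 8.31 × 17.37/881.4 = 0.1638 V.
Drop = (0.2073 − 0.1638) / 0.2073 = 21.0 %.

21.0 %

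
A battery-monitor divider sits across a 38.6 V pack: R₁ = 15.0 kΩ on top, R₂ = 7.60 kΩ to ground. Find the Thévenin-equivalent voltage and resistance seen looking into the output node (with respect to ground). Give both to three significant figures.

V_th = 13.0 V, R_th = 5.04 kΩ

V_th is the open-circuit tap voltage: 38.6 × 7.60/(15.0 + 7.60) = 13.0 V.
With the supply zeroed, R₁ and R₂ appear in parallel from the tap: R_th = R₁‖R₂ = (15.0 × 7.60)/22.60 = 5.04 kΩ.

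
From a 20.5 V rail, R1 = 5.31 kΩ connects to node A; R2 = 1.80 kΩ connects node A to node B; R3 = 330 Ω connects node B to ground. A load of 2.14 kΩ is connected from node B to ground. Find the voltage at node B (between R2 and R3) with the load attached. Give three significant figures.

At node B, R3 is in parallel with the load: R3‖R_L = 285.9 Ω.
Below node A the resistance is R2 + (R3‖R_L) = 2086 Ω, so V_A = 20.5 × 2086/7396 = 5.782 V.
Then V_B = V_A × (R3‖R_L)/(R2 + R3‖R_L) = 5.782 × 285.9/2086 = 0.792 V.

V ≈ 0.792 V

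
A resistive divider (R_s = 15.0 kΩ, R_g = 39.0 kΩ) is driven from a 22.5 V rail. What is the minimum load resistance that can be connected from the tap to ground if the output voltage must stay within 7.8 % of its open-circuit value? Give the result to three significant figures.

R_L(min) ≈ 128 kΩ

Output resistance R_th = R_s‖R_g = (15.0 × 39.0)/54.00 = 10.83 kΩ.
The fractional drop is R_th/(R_th + R_L); requiring this ≤ 0.0780 gives R_L ≥ R_th(1/0.0780 − 1) = 10.83 × 11.82 = 128 kΩ.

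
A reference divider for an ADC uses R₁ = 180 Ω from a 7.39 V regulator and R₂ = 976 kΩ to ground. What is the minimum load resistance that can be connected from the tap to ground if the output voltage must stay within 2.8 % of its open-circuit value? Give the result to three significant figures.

Output resistance R_th = R₁‖R₂ = (180 × 976000)/976200 = 180.0 Ω.
The fractional drop is R_th/(R_th + R_L); requiring this ≤ 0.0280 gives R_L ≥ R_th(1/0.0280 − 1) = 180.0 × 34.71 = 6.25 kΩ.

R_L(min) ≈ 6.25 kΩ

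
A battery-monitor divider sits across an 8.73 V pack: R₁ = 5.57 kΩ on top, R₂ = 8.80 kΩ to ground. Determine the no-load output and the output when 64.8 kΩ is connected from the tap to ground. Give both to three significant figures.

Unloaded: 5.35 V; loaded: 5.08 V

Open-circuit: V = 8.73 × 8.80/(5.57 + 8.80) = 5.35 V.
With the load, R₂ becomes R₂‖R_L = 7.748 kΩ, so V = 8.73 × 7.748/13.32 = 5.08 V.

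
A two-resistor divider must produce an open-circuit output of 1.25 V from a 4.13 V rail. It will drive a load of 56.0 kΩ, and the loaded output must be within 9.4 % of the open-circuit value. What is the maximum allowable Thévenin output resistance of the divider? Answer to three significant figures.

Loading drop = R_th/(R_th + R_L) ≤ 0.0940, so R_th ≤ R_L · ε/(1−ε) = 56.0 kΩ × 0.0940/0.9060 = 5.81 kΩ.
(Any R1, R2 with R2/(R1+R2) = 0.303 and R1‖R2 ≤ 5.81 kΩ will meet the spec.)

R_th ≤ 5.81 kΩ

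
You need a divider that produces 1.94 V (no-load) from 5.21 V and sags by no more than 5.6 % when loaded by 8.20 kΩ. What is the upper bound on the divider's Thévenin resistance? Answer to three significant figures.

Loading drop = R_th/(R_th + R_L) ≤ 0.0560, so R_th ≤ R_L · ε/(1−ε) = 8.20 kΩ × 0.0560/0.9440 = 486 Ω.
(Any R1, R2 with R2/(R1+R2) = 0.372 and R1‖R2 ≤ 486 Ω will meet the spec.)

R_th ≤ 486 Ω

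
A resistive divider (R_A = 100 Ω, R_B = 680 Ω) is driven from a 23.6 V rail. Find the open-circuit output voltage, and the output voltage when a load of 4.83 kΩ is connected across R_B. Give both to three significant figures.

Open-circuit: V = 23.6 × 680/(100 + 680) = 20.6 V.
With the load, R_B becomes R_B‖R_L = 596.1 Ω, so V = 23.6 × 596.1/696.1 = 20.2 V.

Unloaded: 20.6 V; loaded: 20.2 V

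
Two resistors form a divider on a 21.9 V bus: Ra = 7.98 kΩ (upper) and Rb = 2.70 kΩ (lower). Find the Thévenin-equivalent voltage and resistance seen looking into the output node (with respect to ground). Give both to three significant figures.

V_th = 5.54 V, R_th = 2.02 kΩ

V_th is the open-circuit tap voltage: 21.9 × 2.70/(7.98 + 2.70) = 5.54 V.
With the supply zeroed, Ra and Rb appear in parallel from the tap: R_th = Ra‖Rb = (7.98 × 2.70)/10.68 = 2.02 kΩ.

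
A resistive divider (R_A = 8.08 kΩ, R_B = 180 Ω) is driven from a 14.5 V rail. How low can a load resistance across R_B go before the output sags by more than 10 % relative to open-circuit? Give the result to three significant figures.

Output resistance R_th = R_A‖R_B = (8080 × 180)/8260 = 176.1 Ω.
The fractional drop is R_th/(R_th + R_L); requiring this ≤ 0.100 gives R_L ≥ R_th(1/0.100 − 1) = 176.1 × 9.000 = 1.58 kΩ.

R_L(min) ≈ 1.58 kΩ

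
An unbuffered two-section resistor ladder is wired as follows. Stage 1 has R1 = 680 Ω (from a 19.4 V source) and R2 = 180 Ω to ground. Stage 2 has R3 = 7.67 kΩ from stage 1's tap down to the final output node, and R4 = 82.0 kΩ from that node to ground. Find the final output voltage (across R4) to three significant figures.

V_out ≈ 3.71 V

Stage 2 presents R3+R4 = 89670 Ω as a load on stage 1's tap.
Stage 1's lower leg becomes R2‖(R3+R4) = 179.6 Ω, so V_mid = 19.4 × 179.6/859.6 = 4.054 V.
Stage 2 is itself unloaded: V_out = V_mid × R4/(R3+R4) = 4.054 × 82000/89670 = 3.71 V.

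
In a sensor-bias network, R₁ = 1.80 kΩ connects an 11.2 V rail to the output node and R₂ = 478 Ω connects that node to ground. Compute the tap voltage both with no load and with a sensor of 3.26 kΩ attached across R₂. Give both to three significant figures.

Open-circuit: V = 11.2 × 478/(1800 + 478) = 2.35 V.
With the load, R₂ becomes R₂‖R_L = 416.9 Ω, so V = 11.2 × 416.9/2217 = 2.11 V.

Unloaded: 2.35 V; loaded: 2.11 V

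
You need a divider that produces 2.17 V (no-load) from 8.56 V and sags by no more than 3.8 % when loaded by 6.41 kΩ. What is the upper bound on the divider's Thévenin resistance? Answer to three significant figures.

R_th ≤ 253 Ω

Loading drop = R_th/(R_th + R_L) ≤ 0.0380, so R_th ≤ R_L · ε/(1−ε) = 6.41 kΩ × 0.0380/0.9620 = 253 Ω.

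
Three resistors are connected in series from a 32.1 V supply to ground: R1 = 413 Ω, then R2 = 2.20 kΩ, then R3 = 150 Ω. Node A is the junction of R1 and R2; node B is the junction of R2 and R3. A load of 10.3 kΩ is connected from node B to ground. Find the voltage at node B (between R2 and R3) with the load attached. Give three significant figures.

At node B, R3 is in parallel with the load: R3‖R_L = 147.8 Ω.
Below node A the resistance is R2 + (R3‖R_L) = 2348 Ω, so V_A = 32.1 × 2348/2761 = 27.30 V.
Then V_B = V_A × (R3‖R_L)/(R2 + R3‖R_L) = 27.30 × 147.8/2348 = 1.72 V.

V ≈ 1.72 V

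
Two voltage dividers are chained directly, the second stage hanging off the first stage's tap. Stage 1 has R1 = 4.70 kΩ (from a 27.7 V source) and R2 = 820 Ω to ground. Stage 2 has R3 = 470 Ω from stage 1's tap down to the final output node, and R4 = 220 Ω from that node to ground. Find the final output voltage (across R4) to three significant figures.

Stage 2 presents R3+R4 = 690.0 Ω as a load on stage 1's tap.
Stage 1's lower leg becomes R2‖(R3+R4) = 374.7 Ω, so V_mid = 27.7 × 374.7/5075 = 2.045 V.
Stage 2 is itself unloaded: V_out = V_mid × R4/(R3+R4) = 2.045 × 220/690.0 = 0.652 V.

V_out ≈ 0.652 V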